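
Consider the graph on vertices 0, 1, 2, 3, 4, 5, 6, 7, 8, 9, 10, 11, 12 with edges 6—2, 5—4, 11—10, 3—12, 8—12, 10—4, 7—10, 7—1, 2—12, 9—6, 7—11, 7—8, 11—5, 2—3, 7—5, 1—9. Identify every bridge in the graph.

The edges on the cycle 2-3-12-2 are not bridges since each lies on that cycle.
Every edge lies on some cycle, so there are no bridges.

none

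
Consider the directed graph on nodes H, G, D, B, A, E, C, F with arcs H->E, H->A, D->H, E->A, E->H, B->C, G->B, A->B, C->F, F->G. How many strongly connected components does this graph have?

4

{B, C, F, G} are all mutually reachable — one SCC of size 4.
{E, H} are all mutually reachable — one SCC of size 2.
{A} is an SCC by itself.
{D} is an SCC by itself.
That gives 4 strongly connected components.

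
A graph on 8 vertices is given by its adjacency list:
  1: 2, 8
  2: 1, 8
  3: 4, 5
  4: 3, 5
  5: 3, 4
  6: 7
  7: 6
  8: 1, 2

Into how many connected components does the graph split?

3

Starting from 6 we can reach 6, 7. That is one component of size 2.
Starting from 1 we can reach 1, 2, 8. That is one component of size 3.
Starting from 3 we can reach 3, 4, 5. That is one component of size 3.
Total: 3 components.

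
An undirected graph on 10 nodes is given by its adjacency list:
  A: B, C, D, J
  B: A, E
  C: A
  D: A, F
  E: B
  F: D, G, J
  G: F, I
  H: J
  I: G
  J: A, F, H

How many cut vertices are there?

5

Removing A increases the component count from 1 to 3, so A is a cut vertex.
Removing B increases the component count from 1 to 2, so B is a cut vertex.
Removing F increases the component count from 1 to 2, so F is a cut vertex.
Likewise G, J are cut vertices.
By contrast removing C leaves 1 component; it is not a cut vertex. No other vertex is a cut vertex either.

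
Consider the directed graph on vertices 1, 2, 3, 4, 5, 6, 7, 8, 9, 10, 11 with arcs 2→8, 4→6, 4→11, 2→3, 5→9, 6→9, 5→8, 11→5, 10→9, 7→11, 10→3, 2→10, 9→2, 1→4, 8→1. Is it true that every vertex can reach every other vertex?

No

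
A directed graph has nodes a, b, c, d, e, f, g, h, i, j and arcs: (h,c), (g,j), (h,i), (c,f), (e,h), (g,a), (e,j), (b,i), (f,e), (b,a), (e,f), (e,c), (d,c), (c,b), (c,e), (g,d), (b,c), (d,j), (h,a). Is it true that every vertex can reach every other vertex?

No

There is no directed path from b to g, so the graph is not strongly connected.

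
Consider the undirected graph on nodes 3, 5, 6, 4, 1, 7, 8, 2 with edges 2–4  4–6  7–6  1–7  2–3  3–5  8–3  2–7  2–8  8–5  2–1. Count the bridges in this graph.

The edges on the cycle 2-8-5-3-2 are not bridges since each lies on that cycle.
Every edge lies on some cycle, so there are no bridges.

0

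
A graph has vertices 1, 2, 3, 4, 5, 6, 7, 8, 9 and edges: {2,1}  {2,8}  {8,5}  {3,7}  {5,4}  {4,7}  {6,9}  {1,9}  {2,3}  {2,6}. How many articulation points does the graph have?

Removing 2 increases the component count from 1 to 2, so 2 is a cut vertex.
By contrast removing 5 leaves 1 component; it is not a cut vertex. No other vertex is a cut vertex either.

1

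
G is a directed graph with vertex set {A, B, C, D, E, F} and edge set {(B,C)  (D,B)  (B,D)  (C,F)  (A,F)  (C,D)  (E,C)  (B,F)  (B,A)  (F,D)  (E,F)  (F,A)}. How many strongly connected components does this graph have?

{A, B, C, D, F} are all mutually reachable — one SCC of size 5.
{E} is an SCC by itself.
That gives 2 strongly connected components.

2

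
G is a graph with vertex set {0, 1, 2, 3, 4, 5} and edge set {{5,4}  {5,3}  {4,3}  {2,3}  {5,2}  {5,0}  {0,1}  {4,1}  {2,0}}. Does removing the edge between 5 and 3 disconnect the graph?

After removing 5—3, the path 5-2-3 still connects them, so the edge is not a bridge.

No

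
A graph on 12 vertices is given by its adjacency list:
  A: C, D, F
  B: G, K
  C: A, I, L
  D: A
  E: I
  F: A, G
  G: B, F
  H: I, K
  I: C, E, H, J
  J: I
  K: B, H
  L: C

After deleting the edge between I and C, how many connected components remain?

1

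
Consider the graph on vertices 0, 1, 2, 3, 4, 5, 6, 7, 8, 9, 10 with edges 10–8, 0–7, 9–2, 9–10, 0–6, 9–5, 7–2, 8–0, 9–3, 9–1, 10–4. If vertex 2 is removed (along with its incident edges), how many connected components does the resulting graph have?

1

With 2 gone, the remaining components are: {0, 1, 3, 4, 5, 6, 7, 8, 9, 10}.
That is 1 component.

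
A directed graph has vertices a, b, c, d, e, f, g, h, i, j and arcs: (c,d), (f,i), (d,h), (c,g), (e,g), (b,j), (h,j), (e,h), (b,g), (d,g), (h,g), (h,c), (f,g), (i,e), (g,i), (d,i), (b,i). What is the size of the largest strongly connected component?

{c, d, e, g, h, i} are all mutually reachable — one SCC of size 6.
{j} is an SCC by itself.
{a} is an SCC by itself.
{b} is an SCC by itself.
{f} is an SCC by itself.
The largest has 6 vertices.

6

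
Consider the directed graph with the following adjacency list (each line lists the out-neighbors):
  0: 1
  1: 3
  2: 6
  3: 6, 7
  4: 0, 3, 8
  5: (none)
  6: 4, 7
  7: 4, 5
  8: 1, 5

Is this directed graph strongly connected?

No

There is no directed path from 5 to 1, so the graph is not strongly connected.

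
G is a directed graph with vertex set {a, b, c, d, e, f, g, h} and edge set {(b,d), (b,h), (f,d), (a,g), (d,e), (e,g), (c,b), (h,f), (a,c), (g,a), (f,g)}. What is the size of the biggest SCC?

8

{a, b, c, d, e, f, g, h} are all mutually reachable — one SCC of size 8.
The largest has 8 vertices.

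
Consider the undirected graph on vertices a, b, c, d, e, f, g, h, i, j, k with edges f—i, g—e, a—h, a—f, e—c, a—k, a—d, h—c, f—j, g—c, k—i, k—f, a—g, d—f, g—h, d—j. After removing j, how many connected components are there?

With j gone, the remaining components are: {b}; {a, c, d, e, f, g, h, i, k}.
That is 2 components.

2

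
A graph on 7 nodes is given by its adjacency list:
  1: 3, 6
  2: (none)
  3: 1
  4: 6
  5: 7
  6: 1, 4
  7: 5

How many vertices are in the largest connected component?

4

2 is isolated — a component by itself.
Starting from 5 we can reach 5, 7. That is one component of size 2.
Starting from 1 we can reach 1, 3, 4, 6. That is one component of size 4.
The largest has 4 vertices.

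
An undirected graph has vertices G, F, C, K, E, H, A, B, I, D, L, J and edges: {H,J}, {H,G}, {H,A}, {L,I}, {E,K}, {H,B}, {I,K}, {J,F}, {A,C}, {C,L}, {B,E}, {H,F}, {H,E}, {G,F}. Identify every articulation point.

Removing H increases the component count from 2 to 3, so H is a cut vertex.
By contrast removing J leaves 2 components; it is not a cut vertex. No other vertex is a cut vertex either.

H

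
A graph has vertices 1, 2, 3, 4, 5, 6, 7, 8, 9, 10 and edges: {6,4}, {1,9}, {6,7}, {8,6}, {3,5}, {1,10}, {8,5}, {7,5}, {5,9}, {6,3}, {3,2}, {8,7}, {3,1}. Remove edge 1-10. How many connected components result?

Before removal there is 1 component.
1-10 is a bridge — removing it separates 1's side from 10's side.
After removal: 2 components.

2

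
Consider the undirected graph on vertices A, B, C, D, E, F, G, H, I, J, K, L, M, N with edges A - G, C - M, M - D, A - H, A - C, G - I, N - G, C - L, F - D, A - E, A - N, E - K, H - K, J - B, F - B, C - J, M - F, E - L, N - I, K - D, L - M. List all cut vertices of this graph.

A

Removing A increases the component count from 1 to 2, so A is a cut vertex.
By contrast removing J leaves 1 component; it is not a cut vertex. No other vertex is a cut vertex either.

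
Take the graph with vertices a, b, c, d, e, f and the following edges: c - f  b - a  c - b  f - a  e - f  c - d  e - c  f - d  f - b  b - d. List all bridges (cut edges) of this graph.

none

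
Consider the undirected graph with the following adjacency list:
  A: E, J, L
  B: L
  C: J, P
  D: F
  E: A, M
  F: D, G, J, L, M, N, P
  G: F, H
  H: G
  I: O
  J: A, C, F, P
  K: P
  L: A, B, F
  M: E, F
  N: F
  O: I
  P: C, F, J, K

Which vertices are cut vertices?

F, G, L, P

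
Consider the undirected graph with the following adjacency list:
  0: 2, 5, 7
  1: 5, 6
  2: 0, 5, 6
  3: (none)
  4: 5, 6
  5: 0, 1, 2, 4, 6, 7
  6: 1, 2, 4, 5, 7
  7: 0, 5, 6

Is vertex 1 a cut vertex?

Deleting 1 leaves 2 components (was 2), so 1 is not a cut vertex.

No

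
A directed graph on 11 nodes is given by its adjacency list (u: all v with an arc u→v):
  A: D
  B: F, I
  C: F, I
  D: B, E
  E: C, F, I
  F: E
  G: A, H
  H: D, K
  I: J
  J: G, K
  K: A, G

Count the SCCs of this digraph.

{A, B, C, D, E, F, G, H, I, J, K} are all mutually reachable — one SCC of size 11.
That gives 1 strongly connected component.

1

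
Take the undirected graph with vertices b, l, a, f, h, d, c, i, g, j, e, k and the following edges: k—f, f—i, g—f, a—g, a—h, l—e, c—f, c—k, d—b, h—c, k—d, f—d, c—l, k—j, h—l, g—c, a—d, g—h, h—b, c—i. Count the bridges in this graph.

The edges on the cycle a-g-h-a are not bridges since each lies on that cycle.
But removing j—k disconnects j from k; removing e—l disconnects e from l — these are bridges.
That makes 2 bridges.

2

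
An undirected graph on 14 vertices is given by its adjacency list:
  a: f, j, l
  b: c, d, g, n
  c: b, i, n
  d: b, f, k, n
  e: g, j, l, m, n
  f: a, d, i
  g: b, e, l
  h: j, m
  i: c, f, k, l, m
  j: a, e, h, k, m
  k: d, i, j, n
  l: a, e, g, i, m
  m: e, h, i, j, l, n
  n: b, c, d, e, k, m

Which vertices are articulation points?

none

Removing j, for instance, still leaves 1 component. No single vertex removal increases the component count — the graph has no articulation points.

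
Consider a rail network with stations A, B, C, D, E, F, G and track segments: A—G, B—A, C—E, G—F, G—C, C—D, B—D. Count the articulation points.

Removing C increases the component count from 1 to 2, so C is a cut vertex.
Removing G increases the component count from 1 to 2, so G is a cut vertex.
By contrast removing B leaves 1 component; it is not a cut vertex. No other vertex is a cut vertex either.

2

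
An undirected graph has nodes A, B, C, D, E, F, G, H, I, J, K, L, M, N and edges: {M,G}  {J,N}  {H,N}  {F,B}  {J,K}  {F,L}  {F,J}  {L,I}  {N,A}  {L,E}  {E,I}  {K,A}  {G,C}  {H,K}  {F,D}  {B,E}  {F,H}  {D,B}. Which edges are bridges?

C-G, G-M

The edges on the cycle J-K-A-N-J are not bridges since each lies on that cycle.
But removing G—C disconnects G from C; removing M—G disconnects M from G — these are bridges.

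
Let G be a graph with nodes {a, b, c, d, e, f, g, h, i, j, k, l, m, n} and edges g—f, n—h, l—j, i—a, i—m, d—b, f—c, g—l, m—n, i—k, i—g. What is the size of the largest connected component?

e is isolated — a component by itself.
Starting from b we can reach b, d. That is one component of size 2.
Starting from a we can reach a, c, f, g, h, i, j, k, l, m, n. That is one component of size 11.
The largest has 11 vertices.

11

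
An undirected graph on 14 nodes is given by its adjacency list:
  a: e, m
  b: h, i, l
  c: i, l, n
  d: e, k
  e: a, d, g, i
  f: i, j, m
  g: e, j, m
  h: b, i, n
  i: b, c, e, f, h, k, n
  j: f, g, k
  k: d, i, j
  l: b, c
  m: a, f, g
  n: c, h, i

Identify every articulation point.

i

Removing i increases the component count from 1 to 2, so i is a cut vertex.
By contrast removing h leaves 1 component; it is not a cut vertex. No other vertex is a cut vertex either.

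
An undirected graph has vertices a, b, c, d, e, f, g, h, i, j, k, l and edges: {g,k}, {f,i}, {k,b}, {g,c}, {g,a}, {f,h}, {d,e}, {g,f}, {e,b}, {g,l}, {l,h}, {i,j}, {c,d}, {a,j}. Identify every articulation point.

g

Removing g increases the component count from 1 to 2, so g is a cut vertex.
By contrast removing h leaves 1 component; it is not a cut vertex. No other vertex is a cut vertex either.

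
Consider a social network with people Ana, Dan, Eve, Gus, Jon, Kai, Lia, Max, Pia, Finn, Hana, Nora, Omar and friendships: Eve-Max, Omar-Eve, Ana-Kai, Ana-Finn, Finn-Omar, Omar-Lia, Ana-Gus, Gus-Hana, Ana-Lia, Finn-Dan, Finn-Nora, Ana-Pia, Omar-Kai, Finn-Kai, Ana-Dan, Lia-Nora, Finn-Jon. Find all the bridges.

Ana-Gus, Ana-Pia, Eve-Max, Eve-Omar, Finn-Jon, Gus-Hana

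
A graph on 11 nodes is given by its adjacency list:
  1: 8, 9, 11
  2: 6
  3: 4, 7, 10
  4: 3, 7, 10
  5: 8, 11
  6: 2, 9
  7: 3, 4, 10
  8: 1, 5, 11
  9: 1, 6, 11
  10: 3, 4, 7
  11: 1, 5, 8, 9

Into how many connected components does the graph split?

2

Starting from 3 we can reach 3, 4, 7, 10. That is one component of size 4.
Starting from 1 we can reach 1, 2, 5, 6, 8, 9, 11. That is one component of size 7.
Total: 2 components.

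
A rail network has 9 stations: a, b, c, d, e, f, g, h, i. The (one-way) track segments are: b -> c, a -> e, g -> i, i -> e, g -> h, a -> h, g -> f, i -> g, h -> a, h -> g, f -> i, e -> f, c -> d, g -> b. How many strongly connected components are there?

4

{a, e, f, g, h, i} are all mutually reachable — one SCC of size 6.
{d} is an SCC by itself.
{b} is an SCC by itself.
{c} is an SCC by itself.
That gives 4 strongly connected components.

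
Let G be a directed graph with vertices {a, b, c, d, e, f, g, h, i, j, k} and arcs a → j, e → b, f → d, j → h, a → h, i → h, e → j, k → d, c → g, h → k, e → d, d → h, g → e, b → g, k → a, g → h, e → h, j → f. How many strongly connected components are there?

{a, d, f, h, j, k} are all mutually reachable — one SCC of size 6.
{b, e, g} are all mutually reachable — one SCC of size 3.
{c} is an SCC by itself.
{i} is an SCC by itself.
That gives 4 strongly connected components.

4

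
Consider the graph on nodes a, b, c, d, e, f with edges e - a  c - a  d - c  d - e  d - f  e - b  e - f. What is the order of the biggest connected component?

6

Starting from a we can reach a, b, c, d, e, f. That is one component of size 6.
The largest has 6 vertices.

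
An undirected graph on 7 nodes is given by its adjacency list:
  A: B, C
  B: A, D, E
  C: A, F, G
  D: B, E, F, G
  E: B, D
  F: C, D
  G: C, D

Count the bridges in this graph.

0

The edges on the cycle D-E-B-D are not bridges since each lies on that cycle.
Every edge lies on some cycle, so there are no bridges.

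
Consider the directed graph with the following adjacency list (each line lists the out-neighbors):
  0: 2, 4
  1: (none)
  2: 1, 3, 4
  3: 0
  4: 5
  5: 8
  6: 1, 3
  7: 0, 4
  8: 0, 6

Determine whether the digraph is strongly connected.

No

There is no directed path from 2 to 7, so the graph is not strongly connected.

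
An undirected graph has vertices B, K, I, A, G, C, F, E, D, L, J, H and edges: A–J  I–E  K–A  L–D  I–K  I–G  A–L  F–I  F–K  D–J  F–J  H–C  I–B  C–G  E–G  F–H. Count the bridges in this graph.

The edges on the cycle I-E-G-I are not bridges since each lies on that cycle.
But removing B–I disconnects B from I — this is a bridge.

1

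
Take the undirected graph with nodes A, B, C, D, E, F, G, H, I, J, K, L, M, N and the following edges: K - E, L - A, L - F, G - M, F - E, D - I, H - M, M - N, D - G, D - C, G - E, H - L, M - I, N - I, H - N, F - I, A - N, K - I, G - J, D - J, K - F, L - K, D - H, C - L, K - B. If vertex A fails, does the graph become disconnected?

No

Deleting A leaves 1 component (was 1) (its neighbors L, N remain connected to each other), so A is not a cut vertex.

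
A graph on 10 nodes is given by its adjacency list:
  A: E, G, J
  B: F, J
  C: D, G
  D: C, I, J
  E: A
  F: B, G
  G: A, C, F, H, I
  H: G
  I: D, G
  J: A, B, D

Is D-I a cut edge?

No

After removing D-I, the path D-C-G-I still connects them, so the edge is not a bridge.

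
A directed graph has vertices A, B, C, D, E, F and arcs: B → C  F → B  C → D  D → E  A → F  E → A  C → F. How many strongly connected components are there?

1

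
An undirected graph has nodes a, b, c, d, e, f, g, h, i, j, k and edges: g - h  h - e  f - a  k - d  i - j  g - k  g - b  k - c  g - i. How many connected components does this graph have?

2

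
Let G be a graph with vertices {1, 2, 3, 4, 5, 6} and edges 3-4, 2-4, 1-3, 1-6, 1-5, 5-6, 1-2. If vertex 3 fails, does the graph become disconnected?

No

Deleting 3 leaves 1 component (was 1) (its neighbors 1, 4 remain connected to each other), so 3 is not a cut vertex.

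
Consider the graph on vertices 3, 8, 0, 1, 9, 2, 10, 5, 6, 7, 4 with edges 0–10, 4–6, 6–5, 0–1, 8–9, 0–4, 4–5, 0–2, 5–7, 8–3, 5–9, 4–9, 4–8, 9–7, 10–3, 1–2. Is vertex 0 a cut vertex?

Yes

Deleting 0 raises the number of components from 1 to 2, so 0 is a cut vertex.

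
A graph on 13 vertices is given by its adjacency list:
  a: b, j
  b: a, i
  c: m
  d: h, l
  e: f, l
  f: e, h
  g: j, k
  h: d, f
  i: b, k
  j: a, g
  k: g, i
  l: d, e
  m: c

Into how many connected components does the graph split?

Starting from c we can reach c, m. That is one component of size 2.
Starting from d we can reach d, e, f, h, l. That is one component of size 5.
Starting from a we can reach a, b, g, i, j, k. That is one component of size 6.
Total: 3 components.

3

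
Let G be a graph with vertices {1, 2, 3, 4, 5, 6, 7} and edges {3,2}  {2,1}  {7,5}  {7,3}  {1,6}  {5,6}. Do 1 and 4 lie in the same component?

No

The component containing 1 is {1, 2, 3, 5, 6, 7}, and 4 is not in it.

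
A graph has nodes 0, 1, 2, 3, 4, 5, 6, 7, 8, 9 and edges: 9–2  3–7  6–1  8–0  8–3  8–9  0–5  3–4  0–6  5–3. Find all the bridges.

The edges on the cycle 8-0-5-3-8 are not bridges since each lies on that cycle.
But removing 0–6 disconnects 0 from 6; removing 3–7 disconnects 3 from 7; removing 8–9 disconnects 8 from 9; removing 4–3 disconnects 4 from 3 — these are bridges.
In total 6 edges are bridges.

0-6, 1-6, 2-9, 3-4, 3-7, 8-9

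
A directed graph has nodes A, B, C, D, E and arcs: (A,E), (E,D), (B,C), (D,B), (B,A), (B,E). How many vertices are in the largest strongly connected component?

4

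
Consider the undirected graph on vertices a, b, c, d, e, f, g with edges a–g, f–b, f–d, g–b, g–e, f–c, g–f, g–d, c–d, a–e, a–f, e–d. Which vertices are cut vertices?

none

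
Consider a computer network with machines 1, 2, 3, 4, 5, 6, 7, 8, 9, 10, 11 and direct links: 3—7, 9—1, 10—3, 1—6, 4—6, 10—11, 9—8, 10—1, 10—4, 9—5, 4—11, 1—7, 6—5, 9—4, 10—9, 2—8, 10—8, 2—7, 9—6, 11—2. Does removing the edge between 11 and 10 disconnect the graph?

After removing 11—10, the path 11-4-10 still connects them, so the edge is not a bridge.

No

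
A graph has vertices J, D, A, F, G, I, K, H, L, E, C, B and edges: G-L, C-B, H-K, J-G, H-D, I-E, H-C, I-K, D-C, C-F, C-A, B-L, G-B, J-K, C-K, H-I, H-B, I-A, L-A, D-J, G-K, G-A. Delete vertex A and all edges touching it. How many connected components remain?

1

With A gone, the remaining components are: {B, C, D, E, F, G, H, I, J, K, L}.
That is 1 component.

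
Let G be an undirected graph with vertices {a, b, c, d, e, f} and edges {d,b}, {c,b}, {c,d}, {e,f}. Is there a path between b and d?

From b we can reach b, c, d, which includes d.

Yes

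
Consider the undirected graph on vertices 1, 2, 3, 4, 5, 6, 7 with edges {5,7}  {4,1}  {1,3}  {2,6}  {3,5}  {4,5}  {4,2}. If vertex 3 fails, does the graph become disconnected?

Deleting 3 leaves 1 component (was 1) (its neighbors 1, 5 remain connected to each other), so 3 is not a cut vertex.

No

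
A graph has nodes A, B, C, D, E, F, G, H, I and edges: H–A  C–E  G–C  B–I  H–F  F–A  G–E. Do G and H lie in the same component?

No

The component containing G is {C, E, G}, and H is not in it.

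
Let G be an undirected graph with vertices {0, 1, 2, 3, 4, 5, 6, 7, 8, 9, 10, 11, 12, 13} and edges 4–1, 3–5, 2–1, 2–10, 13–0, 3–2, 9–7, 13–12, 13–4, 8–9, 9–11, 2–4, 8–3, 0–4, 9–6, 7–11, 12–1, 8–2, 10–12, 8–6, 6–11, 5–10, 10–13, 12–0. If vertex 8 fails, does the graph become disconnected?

Yes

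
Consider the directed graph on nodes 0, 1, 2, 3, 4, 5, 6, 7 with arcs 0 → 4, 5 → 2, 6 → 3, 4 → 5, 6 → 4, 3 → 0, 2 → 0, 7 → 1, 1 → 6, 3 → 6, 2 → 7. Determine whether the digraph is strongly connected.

Yes

From 6 we can reach every vertex (0, 1, 2, 3, 4, 5, 6, 7), and every vertex can reach 6 (0, 1, 2, 3, 4, 5, 6, 7). So the whole graph is one strongly connected component.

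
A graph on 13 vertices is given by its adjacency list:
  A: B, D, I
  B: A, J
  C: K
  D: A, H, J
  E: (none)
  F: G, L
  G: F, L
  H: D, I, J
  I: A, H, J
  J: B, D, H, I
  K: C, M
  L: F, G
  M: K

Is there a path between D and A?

Yes

From D we can reach A, B, D, H, I, J, which includes A.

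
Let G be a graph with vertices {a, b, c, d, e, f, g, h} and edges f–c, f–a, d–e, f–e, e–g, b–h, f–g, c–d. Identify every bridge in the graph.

a-f, b-h

The edges on the cycle f-c-d-e-f are not bridges since each lies on that cycle.
But removing a–f disconnects a from f; removing b–h disconnects b from h — these are bridges.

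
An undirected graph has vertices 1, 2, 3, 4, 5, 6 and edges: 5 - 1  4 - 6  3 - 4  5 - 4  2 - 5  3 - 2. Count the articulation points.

2

Removing 4 increases the component count from 1 to 2, so 4 is a cut vertex.
Removing 5 increases the component count from 1 to 2, so 5 is a cut vertex.
By contrast removing 1 leaves 1 component; it is not a cut vertex. No other vertex is a cut vertex either.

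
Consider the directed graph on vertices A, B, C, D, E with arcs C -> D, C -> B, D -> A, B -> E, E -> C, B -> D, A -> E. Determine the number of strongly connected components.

1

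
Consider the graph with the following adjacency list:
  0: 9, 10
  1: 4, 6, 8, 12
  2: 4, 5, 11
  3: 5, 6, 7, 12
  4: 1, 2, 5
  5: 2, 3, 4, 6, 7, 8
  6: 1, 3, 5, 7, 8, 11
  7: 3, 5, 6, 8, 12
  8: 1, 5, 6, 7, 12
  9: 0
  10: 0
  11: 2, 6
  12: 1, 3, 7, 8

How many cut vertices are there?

1

Removing 0 increases the component count from 2 to 3, so 0 is a cut vertex.
By contrast removing 9 leaves 2 components; it is not a cut vertex. No other vertex is a cut vertex either.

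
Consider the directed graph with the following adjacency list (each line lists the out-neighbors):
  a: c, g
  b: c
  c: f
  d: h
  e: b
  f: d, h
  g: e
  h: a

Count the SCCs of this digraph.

1

{a, b, c, d, e, f, g, h} are all mutually reachable — one SCC of size 8.
That gives 1 strongly connected component.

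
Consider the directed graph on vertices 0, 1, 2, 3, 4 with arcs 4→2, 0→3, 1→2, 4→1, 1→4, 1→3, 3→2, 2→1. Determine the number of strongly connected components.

{1, 2, 3, 4} are all mutually reachable — one SCC of size 4.
{0} is an SCC by itself.
That gives 2 strongly connected components.

2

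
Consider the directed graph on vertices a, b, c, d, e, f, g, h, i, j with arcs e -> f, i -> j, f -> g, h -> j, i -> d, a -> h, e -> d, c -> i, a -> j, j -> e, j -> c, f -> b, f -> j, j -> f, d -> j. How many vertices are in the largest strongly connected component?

{c, d, e, f, i, j} are all mutually reachable — one SCC of size 6.
{h} is an SCC by itself.
{g} is an SCC by itself.
{b} is an SCC by itself.
{a} is an SCC by itself.
The largest has 6 vertices.

6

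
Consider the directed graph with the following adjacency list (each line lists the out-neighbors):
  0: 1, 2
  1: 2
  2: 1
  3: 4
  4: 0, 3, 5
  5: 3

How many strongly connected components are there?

3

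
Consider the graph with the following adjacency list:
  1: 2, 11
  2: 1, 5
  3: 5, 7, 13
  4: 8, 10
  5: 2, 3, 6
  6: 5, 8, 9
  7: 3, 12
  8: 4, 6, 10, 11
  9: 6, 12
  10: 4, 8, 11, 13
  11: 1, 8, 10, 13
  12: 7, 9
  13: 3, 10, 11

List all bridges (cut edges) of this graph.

The edges on the cycle 6-8-11-1-2-5-6 are not bridges since each lies on that cycle.
Every edge lies on some cycle, so there are no bridges.

none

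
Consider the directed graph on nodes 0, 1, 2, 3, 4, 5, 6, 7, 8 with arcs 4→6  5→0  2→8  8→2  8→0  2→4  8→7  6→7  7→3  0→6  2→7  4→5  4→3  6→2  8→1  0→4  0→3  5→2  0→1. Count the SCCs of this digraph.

4

{0, 2, 4, 5, 6, 8} are all mutually reachable — one SCC of size 6.
{3} is an SCC by itself.
{1} is an SCC by itself.
{7} is an SCC by itself.
That gives 4 strongly connected components.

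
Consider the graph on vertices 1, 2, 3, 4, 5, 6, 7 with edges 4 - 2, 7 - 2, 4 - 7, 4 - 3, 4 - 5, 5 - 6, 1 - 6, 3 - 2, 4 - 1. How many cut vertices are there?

Removing 4 increases the component count from 1 to 2, so 4 is a cut vertex.
By contrast removing 1 leaves 1 component; it is not a cut vertex. No other vertex is a cut vertex either.

1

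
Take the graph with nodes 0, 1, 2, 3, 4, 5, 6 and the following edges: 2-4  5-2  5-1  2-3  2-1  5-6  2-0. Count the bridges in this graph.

The edges on the cycle 5-2-1-5 are not bridges since each lies on that cycle.
But removing 2-4 disconnects 2 from 4; removing 2-3 disconnects 2 from 3; removing 5-6 disconnects 5 from 6; removing 2-0 disconnects 2 from 0 — these are bridges.
That makes 4 bridges.

4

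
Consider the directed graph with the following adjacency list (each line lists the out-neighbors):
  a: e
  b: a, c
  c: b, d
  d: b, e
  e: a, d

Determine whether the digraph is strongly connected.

Yes

From c we can reach every vertex (a, b, c, d, e), and every vertex can reach c (a, b, c, d, e). So the whole graph is one strongly connected component.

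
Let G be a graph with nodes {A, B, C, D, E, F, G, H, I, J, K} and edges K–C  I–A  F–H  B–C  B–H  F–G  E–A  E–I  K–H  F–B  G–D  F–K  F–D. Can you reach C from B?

From B we can reach B, C, D, F, G, H, K, which includes C.

Yes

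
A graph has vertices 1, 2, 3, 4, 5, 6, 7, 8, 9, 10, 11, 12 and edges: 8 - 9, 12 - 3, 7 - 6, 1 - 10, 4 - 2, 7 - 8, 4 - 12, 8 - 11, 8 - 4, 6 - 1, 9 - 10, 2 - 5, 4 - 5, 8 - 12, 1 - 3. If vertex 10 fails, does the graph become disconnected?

No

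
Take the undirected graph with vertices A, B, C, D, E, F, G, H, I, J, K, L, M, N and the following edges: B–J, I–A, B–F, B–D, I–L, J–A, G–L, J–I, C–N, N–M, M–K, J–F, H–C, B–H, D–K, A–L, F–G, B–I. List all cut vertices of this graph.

Removing B increases the component count from 2 to 3, so B is a cut vertex.
By contrast removing L leaves 2 components; it is not a cut vertex. No other vertex is a cut vertex either.

B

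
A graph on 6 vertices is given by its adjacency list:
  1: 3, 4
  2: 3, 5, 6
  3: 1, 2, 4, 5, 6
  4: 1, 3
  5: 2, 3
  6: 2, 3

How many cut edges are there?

0

The edges on the cycle 3-1-4-3 are not bridges since each lies on that cycle.
Every edge lies on some cycle, so there are no bridges.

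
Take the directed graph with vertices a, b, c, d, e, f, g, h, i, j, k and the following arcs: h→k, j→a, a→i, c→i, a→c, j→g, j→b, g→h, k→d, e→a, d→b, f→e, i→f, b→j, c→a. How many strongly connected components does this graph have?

2

{b, d, g, h, j, k} are all mutually reachable — one SCC of size 6.
{a, c, e, f, i} are all mutually reachable — one SCC of size 5.
That gives 2 strongly connected components.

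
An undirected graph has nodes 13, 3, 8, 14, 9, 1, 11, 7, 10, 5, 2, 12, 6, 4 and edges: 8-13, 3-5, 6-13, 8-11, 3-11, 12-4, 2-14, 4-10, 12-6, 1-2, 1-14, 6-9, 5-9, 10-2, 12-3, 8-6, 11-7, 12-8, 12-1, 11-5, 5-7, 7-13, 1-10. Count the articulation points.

Removing 12 increases the component count from 1 to 2, so 12 is a cut vertex.
By contrast removing 5 leaves 1 component; it is not a cut vertex. No other vertex is a cut vertex either.

1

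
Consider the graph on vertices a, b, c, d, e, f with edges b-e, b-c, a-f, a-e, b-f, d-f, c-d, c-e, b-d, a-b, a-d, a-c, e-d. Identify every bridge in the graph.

The edges on the cycle b-c-e-d-b are not bridges since each lies on that cycle.
Every edge lies on some cycle, so there are no bridges.

none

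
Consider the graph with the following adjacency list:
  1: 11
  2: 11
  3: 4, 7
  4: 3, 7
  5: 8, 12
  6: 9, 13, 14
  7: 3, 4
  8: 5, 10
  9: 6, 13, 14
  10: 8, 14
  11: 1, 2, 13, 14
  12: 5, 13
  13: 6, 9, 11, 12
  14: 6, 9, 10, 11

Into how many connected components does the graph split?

Starting from 3 we can reach 3, 4, 7. That is one component of size 3.
Starting from 1 we can reach 1, 2, 5, 6, 8, 9, 10, 11, 12, 13, 14. That is one component of size 11.
Total: 2 components.

2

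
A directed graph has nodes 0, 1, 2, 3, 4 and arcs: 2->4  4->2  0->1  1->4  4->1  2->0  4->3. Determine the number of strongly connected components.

{0, 1, 2, 4} are all mutually reachable — one SCC of size 4.
{3} is an SCC by itself.
That gives 2 strongly connected components.

2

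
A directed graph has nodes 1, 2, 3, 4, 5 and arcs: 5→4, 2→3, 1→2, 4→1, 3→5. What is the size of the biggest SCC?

5

{1, 2, 3, 4, 5} are all mutually reachable — one SCC of size 5.
The largest has 5 vertices.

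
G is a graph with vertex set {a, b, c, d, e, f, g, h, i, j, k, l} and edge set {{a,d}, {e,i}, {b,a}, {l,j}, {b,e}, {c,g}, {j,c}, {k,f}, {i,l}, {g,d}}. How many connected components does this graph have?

h is isolated — a component by itself.
Starting from f we can reach f, k. That is one component of size 2.
Starting from a we can reach a, b, c, d, e, g, i, j, l. That is one component of size 9.
Total: 3 components.

3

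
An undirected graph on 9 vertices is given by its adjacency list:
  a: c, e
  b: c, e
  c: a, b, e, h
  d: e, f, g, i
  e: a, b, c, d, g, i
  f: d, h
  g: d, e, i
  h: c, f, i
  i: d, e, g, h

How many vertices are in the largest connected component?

Starting from a we can reach a, b, c, d, e, f, g, h, i. That is one component of size 9.
The largest has 9 vertices.

9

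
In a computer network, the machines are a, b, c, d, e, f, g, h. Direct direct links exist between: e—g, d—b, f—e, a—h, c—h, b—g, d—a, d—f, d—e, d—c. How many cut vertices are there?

1

Removing d increases the component count from 1 to 2, so d is a cut vertex.
By contrast removing f leaves 1 component; it is not a cut vertex. No other vertex is a cut vertex either.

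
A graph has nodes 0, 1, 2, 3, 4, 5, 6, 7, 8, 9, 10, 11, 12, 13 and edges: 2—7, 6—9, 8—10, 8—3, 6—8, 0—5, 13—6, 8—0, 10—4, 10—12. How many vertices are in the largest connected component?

10

11 is isolated — a component by itself.
1 is isolated — a component by itself.
Starting from 2 we can reach 2, 7. That is one component of size 2.
Starting from 0 we can reach 0, 3, 4, 5, 6, 8, 9, 10, 12, 13. That is one component of size 10.
The largest has 10 vertices.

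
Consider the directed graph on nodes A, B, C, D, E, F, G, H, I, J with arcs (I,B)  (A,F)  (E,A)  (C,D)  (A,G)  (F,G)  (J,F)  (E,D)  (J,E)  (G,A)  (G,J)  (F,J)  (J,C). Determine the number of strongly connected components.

{A, E, F, G, J} are all mutually reachable — one SCC of size 5.
{H} is an SCC by itself.
{C} is an SCC by itself.
{D} is an SCC by itself.
{B} is an SCC by itself.
(and 1 more singleton SCC)
That gives 6 strongly connected components.

6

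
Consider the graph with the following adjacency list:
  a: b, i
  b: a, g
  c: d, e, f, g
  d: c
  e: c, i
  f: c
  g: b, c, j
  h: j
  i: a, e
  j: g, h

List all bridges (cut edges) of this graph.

The edges on the cycle a-i-e-c-g-b-a are not bridges since each lies on that cycle.
But removing j-h disconnects j from h; removing c-f disconnects c from f; removing j-g disconnects j from g; removing c-d disconnects c from d — these are bridges.

c-d, c-f, g-j, h-j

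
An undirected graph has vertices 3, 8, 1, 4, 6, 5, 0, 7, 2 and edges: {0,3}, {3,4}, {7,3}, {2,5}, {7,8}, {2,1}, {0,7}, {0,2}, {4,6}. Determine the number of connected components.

1

Starting from 0 we can reach 0, 1, 2, 3, 4, 5, 6, 7, 8. That is one component of size 9.
Total: 1 component.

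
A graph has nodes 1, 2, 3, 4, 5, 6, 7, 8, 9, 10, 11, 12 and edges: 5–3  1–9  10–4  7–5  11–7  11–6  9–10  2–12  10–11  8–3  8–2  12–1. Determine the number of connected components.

Starting from 1 we can reach 1, 2, 3, 4, 5, 6, 7, 8, 9, 10, 11, 12. That is one component of size 12.
Total: 1 component.

1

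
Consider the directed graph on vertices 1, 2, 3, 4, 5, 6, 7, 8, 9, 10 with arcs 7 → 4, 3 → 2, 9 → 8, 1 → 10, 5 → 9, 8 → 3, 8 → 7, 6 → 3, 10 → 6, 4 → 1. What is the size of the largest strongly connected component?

1

{9} is an SCC by itself.
{7} is an SCC by itself.
{1} is an SCC by itself.
{2} is an SCC by itself.
{5} is an SCC by itself.
(and 5 more singleton SCCs)
The largest has 1 vertex.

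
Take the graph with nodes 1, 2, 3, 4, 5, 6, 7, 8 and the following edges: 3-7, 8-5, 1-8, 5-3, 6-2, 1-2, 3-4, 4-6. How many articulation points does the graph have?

1

Removing 3 increases the component count from 1 to 2, so 3 is a cut vertex.
By contrast removing 2 leaves 1 component; it is not a cut vertex. No other vertex is a cut vertex either.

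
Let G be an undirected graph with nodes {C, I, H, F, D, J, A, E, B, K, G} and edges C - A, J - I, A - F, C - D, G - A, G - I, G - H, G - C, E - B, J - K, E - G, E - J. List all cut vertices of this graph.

A, C, E, G, J

Removing A increases the component count from 1 to 2, so A is a cut vertex.
Removing C increases the component count from 1 to 2, so C is a cut vertex.
Removing E increases the component count from 1 to 2, so E is a cut vertex.
Likewise G, J are cut vertices.
By contrast removing K leaves 1 component; it is not a cut vertex. No other vertex is a cut vertex either.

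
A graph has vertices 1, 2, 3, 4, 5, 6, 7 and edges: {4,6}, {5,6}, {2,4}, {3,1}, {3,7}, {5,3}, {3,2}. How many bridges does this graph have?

2

The edges on the cycle 5-3-2-4-6-5 are not bridges since each lies on that cycle.
But removing 3—7 disconnects 3 from 7; removing 3—1 disconnects 3 from 1 — these are bridges.
That makes 2 bridges.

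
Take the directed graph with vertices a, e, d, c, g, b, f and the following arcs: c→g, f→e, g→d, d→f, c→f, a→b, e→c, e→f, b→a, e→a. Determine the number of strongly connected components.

2

{c, d, e, f, g} are all mutually reachable — one SCC of size 5.
{a, b} are all mutually reachable — one SCC of size 2.
That gives 2 strongly connected components.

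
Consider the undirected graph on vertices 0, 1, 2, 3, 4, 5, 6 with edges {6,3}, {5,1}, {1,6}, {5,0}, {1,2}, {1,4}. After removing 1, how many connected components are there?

With 1 gone, the remaining components are: {2}; {4}; {0, 5}; {3, 6}.
That is 4 components.

4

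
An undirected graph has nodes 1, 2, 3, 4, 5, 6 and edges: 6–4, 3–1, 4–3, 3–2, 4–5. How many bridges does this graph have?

removing 3–2 disconnects 3 from 2; removing 4–6 disconnects 4 from 6; removing 3–4 disconnects 3 from 4; removing 1–3 disconnects 1 from 3 — these are bridges.
In total 5 edges are bridges.

5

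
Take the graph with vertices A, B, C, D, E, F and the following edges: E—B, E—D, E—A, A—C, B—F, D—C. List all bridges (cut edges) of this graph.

B-E, B-F

The edges on the cycle E-A-C-D-E are not bridges since each lies on that cycle.
But removing B—E disconnects B from E; removing F—B disconnects F from B — these are bridges.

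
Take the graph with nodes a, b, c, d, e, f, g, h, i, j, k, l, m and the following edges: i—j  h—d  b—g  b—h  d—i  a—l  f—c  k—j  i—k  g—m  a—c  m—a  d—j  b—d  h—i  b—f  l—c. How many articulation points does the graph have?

Removing b increases the component count from 2 to 3, so b is a cut vertex.
By contrast removing a leaves 2 components; it is not a cut vertex. No other vertex is a cut vertex either.

1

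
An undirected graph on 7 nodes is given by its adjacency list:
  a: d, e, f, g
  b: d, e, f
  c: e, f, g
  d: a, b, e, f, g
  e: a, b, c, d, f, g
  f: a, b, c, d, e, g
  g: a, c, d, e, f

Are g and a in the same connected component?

From g we can reach a, b, c, d, e, f, g, which includes a.

Yes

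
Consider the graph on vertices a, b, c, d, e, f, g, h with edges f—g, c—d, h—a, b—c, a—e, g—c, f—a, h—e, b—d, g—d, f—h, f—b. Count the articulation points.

Removing f increases the component count from 1 to 2, so f is a cut vertex.
By contrast removing c leaves 1 component; it is not a cut vertex. No other vertex is a cut vertex either.

1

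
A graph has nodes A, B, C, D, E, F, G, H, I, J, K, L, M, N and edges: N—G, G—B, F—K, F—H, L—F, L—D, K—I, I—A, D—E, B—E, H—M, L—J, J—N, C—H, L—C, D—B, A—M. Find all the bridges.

The edges on the cycle F-K-I-A-M-H-F are not bridges since each lies on that cycle.
Every edge lies on some cycle, so there are no bridges.

none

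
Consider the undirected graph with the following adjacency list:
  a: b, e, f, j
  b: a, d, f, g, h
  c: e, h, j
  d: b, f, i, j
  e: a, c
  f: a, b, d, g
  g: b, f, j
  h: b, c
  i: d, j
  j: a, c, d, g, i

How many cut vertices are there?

Removing j, for instance, still leaves 1 component. No single vertex removal increases the component count — the graph has no articulation points.

0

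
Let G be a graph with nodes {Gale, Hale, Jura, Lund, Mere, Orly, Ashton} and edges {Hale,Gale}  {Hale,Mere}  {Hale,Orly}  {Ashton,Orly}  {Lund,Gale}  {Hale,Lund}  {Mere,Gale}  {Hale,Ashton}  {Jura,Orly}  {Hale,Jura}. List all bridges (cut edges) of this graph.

The edges on the cycle Hale-Mere-Gale-Hale are not bridges since each lies on that cycle.
Every edge lies on some cycle, so there are no bridges.

none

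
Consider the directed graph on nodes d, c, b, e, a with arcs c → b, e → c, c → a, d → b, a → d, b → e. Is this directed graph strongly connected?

From c we can reach every vertex (a, b, c, d, e), and every vertex can reach c (a, b, c, d, e). So the whole graph is one strongly connected component.

Yes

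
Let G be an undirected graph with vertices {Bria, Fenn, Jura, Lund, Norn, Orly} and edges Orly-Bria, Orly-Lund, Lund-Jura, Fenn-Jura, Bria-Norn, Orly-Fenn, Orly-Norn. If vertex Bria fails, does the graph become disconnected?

No

Deleting Bria leaves 1 component (was 1) (its neighbors Norn, Orly remain connected to each other), so Bria is not a cut vertex.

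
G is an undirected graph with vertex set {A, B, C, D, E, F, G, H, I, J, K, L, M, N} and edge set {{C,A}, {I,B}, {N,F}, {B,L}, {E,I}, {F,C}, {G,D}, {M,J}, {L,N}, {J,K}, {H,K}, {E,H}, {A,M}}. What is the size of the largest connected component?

12

Starting from D we can reach D, G. That is one component of size 2.
Starting from A we can reach A, B, C, E, F, H, I, J, K, L, M, N. That is one component of size 12.
The largest has 12 vertices.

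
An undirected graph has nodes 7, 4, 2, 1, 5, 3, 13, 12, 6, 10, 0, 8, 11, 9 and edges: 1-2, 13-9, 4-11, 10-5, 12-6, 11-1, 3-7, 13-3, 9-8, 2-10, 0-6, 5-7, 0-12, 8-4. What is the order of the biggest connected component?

Starting from 0 we can reach 0, 6, 12. That is one component of size 3.
Starting from 1 we can reach 1, 2, 3, 4, 5, 7, 8, 9, 10, 11, 13. That is one component of size 11.
The largest has 11 vertices.

11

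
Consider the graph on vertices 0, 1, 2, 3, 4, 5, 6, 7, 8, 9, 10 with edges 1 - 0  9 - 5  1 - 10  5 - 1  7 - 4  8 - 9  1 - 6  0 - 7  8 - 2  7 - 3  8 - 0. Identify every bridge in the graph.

0-7, 1-10, 1-6, 2-8, 3-7, 4-7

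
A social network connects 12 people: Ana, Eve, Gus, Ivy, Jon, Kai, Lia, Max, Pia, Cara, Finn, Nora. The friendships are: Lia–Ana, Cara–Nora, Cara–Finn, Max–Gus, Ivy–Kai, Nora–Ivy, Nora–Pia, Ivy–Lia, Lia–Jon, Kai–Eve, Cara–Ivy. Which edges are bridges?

The edges on the cycle Cara-Nora-Ivy-Cara are not bridges since each lies on that cycle.
But removing Jon–Lia disconnects Jon from Lia; removing Ivy–Lia disconnects Ivy from Lia; removing Cara–Finn disconnects Cara from Finn; removing Lia–Ana disconnects Lia from Ana — these are bridges.
In total 8 edges are bridges.

Ana-Lia, Cara-Finn, Eve-Kai, Gus-Max, Ivy-Kai, Ivy-Lia, Jon-Lia, Nora-Pia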